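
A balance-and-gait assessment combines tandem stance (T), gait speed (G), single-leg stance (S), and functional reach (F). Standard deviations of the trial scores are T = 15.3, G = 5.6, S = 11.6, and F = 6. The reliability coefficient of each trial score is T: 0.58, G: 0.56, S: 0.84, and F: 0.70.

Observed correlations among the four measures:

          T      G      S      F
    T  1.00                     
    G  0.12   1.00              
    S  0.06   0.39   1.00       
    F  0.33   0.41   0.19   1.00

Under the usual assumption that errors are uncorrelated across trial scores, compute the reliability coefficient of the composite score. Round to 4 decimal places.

Var(T+G+S+F) = 15.3² + 5.6² + 11.6² + 6² + 2·[15.3·5.6·0.12 + 15.3·11.6·0.06 + 15.3·6·0.33 + 5.6·11.6·0.39 + 5.6·6·0.41 + 11.6·6·0.19] = 436.01 + 207.118 = 643.128.
Because errors are independent across components, Cov(Tᵢ,Tⱼ) = Cov(Xᵢ,Xⱼ); the off-diagonal part of the true-score variance is the same as above.
True-score variance = [15.3²·0.58 + 5.6²·0.56 + 11.6²·0.84 + 6²·0.70] + 207.118 = 291.564 + 207.118 = 498.682.
Reliability = 498.682 / 643.128 = 0.7754.

0.7754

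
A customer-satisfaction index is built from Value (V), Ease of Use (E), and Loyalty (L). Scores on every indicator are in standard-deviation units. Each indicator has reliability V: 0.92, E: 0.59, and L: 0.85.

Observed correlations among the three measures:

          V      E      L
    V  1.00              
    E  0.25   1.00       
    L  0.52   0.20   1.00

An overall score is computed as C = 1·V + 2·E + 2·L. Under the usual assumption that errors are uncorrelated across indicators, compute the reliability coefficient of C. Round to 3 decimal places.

0.830

Var(C) = 1 + 2² + 2² + 2·[2·0.25 + 2·0.52 + 4·0.20] = 9 + 4.68 = 13.68.
With uncorrelated errors the cross-covariances are all true-score covariance, so they carry over unchanged; only the diagonal terms shrink to ρᵢσᵢ².
True-score variance = [0.92 + 2²·0.59 + 2²·0.85] + 4.68 = 6.68 + 4.68 = 11.36.
Reliability = 11.36 / 13.68 = 0.830.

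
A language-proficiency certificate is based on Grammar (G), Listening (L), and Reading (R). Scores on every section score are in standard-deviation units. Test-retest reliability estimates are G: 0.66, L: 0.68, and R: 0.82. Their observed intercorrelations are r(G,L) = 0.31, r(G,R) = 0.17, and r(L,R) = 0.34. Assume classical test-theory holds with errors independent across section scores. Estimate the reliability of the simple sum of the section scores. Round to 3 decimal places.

0.819

Var(G+L+R) = 3 + 2·[0.31 + 0.17 + 0.34] = 3 + 1.64 = 4.64.
With uncorrelated errors the cross-covariances are all true-score covariance, so they carry over unchanged; only the diagonal terms shrink to ρᵢσᵢ².
True-score variance = [0.66 + 0.68 + 0.82] + 1.64 = 2.16 + 1.64 = 3.8.
Reliability = 3.8 / 4.64 = 0.819.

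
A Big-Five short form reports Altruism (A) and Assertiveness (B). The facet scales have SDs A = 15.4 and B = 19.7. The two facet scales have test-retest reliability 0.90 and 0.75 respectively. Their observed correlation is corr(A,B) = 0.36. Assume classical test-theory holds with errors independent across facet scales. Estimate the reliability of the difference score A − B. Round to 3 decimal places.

Var(A−B) = 15.4² + 19.7² − 2·15.4·19.7·0.36 = 625.25 − 218.434 = 406.816.
Because errors are independent across components, Cov(Tᵢ,Tⱼ) = Cov(Xᵢ,Xⱼ); the off-diagonal part of the true-score variance is the same as above.
True-score variance = [15.4²·0.90 + 19.7²·0.75] − 218.434 = 504.512 − 218.434 = 286.078.
Reliability = 286.078 / 406.816 = 0.703.

0.703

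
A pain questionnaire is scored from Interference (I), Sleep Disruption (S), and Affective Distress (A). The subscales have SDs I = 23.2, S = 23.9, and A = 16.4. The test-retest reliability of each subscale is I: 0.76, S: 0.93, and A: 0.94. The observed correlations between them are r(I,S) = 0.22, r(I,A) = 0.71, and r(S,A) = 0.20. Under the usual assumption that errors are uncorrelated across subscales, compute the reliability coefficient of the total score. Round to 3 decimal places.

0.920

Var(I+S+A) = 23.2² + 23.9² + 16.4² + 2·[23.2·23.9·0.22 + 23.2·16.4·0.71 + 23.9·16.4·0.20] = 1378.41 + 941.037 = 2319.45.
With uncorrelated errors the cross-covariances are all true-score covariance, so they carry over unchanged; only the diagonal terms shrink to ρᵢσᵢ².
True-score variance = [23.2²·0.76 + 23.9²·0.93 + 16.4²·0.94] + 941.037 = 1193.11 + 941.037 = 2134.15.
Reliability = 2134.15 / 2319.45 = 0.920.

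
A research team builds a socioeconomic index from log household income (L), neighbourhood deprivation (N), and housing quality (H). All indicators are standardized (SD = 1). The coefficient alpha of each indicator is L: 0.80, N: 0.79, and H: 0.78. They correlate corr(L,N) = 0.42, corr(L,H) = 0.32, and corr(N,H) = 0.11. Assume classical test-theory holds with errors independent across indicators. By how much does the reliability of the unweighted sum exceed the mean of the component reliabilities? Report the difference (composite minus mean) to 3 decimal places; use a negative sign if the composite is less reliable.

0.076

Var(sum) = 3 + 1.7 = 4.7; true-score variance = 2.37 + 1.7 = 4.07; composite reliability = 0.8660.
Mean component reliability = 0.7900.
Difference = 0.8660 − 0.7900 = 0.076.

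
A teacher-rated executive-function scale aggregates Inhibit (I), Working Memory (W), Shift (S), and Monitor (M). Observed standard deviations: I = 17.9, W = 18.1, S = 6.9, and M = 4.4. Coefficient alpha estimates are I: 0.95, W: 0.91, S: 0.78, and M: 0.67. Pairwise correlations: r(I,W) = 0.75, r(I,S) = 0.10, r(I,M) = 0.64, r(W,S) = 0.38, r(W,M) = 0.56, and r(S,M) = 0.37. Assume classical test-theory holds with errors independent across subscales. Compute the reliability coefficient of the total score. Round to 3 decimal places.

0.959

Var(I+W+S+M) = 17.9² + 18.1² + 6.9² + 4.4² + 2·[17.9·18.1·0.75 + 17.9·6.9·0.10 + 17.9·4.4·0.64 + 18.1·6.9·0.38 + 18.1·4.4·0.56 + 6.9·4.4·0.37] = 714.99 + 818.079 = 1533.07.
Because errors are independent across components, Cov(Tᵢ,Tⱼ) = Cov(Xᵢ,Xⱼ); the off-diagonal part of the true-score variance is the same as above.
True-score variance = [17.9²·0.95 + 18.1²·0.91 + 6.9²·0.78 + 4.4²·0.67] + 818.079 = 652.622 + 818.079 = 1470.7.
Reliability = 1470.7 / 1533.07 = 0.959.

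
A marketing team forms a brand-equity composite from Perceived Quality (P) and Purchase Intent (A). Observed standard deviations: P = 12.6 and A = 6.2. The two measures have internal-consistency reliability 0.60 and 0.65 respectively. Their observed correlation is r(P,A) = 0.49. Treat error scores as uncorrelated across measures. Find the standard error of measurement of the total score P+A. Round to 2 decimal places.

Var(total) = 197.2 + 76.5576 = 273.758.
True-score variance = 120.242 + 76.5576 = 196.8, so reliability = 0.7189.
Error variance = 273.758 − 196.8 = 76.958; SEM = √76.958 = 8.77.

8.77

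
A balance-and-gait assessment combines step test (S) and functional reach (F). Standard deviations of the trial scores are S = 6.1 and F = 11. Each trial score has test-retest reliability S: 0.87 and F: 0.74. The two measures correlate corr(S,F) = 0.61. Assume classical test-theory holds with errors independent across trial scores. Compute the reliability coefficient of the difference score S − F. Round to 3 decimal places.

0.525

Var(S−F) = 6.1² + 11² − 2·6.1·11·0.61 = 158.21 − 81.862 = 76.348.
With uncorrelated errors the cross-covariances are all true-score covariance, so they carry over unchanged; only the diagonal terms shrink to ρᵢσᵢ².
True-score variance = [6.1²·0.87 + 11²·0.74] − 81.862 = 121.913 − 81.862 = 40.0507.
Reliability = 40.0507 / 76.348 = 0.525.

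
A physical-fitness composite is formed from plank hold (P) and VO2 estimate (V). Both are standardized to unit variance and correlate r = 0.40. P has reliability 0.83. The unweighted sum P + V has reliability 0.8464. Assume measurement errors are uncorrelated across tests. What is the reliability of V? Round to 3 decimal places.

0.740

Var(P+V) = 2 + 2·0.40 = 2.800.
True-score variance = ρ_P + ρ_V + 2·0.40, so 0.8464 = (0.83 + ρ_V + 0.80) / 2.800.
ρ_V = 0.8464·2.800 − 0.83 − 0.80 = 0.740.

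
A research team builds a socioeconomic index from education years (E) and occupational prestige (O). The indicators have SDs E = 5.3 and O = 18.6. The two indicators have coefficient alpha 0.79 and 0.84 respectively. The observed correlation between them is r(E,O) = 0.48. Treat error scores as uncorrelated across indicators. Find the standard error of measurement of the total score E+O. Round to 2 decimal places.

Var(total) = 374.05 + 94.6368 = 468.687.
True-score variance = 312.798 + 94.6368 = 407.434, so reliability = 0.8693.
Error variance = 468.687 − 407.434 = 61.2525; SEM = √61.2525 = 7.83.

7.83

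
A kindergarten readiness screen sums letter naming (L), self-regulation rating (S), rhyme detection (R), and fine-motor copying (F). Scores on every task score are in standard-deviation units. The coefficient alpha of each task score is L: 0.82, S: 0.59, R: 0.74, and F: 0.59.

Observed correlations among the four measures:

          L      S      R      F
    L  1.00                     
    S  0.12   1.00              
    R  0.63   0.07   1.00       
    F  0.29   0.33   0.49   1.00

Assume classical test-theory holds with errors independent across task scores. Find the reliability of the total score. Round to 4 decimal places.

0.8397

Var(L+S+R+F) = 4 + 2·[0.12 + 0.63 + 0.29 + 0.07 + 0.33 + 0.49] = 4 + 3.86 = 7.86.
With uncorrelated errors the cross-covariances are all true-score covariance, so they carry over unchanged; only the diagonal terms shrink to ρᵢσᵢ².
True-score variance = [0.82 + 0.59 + 0.74 + 0.59] + 3.86 = 2.74 + 3.86 = 6.6.
Reliability = 6.6 / 7.86 = 0.8397.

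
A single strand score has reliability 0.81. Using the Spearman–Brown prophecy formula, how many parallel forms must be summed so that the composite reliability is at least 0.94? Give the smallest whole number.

k ≥ ρ*(1−ρ₁)/(ρ₁(1−ρ*)) = 0.94·0.19 / (0.81·0.06) = 3.675.
Smallest integer k = 4.

4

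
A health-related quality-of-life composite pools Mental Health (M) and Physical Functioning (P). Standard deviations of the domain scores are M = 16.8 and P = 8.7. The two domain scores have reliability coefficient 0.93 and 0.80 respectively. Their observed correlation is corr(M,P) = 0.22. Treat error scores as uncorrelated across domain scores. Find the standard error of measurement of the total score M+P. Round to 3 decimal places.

Var(total) = 357.93 + 64.3104 = 422.24.
True-score variance = 323.035 + 64.3104 = 387.346, so reliability = 0.9174.
Error variance = 422.24 − 387.346 = 34.8948; SEM = √34.8948 = 5.907.

5.907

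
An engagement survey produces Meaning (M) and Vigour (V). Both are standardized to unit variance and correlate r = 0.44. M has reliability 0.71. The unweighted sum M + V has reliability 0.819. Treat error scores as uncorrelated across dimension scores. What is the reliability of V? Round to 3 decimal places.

Var(M+V) = 2 + 2·0.44 = 2.880.
True-score variance = ρ_M + ρ_V + 2·0.44, so 0.819 = (0.71 + ρ_V + 0.88) / 2.880.
ρ_V = 0.819·2.880 − 0.71 − 0.88 = 0.769.

0.769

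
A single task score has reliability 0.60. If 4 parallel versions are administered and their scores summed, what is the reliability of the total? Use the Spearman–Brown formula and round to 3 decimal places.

ρ_k = kρ / (1 + (k−1)ρ) = 4·0.60 / (1 + 3·0.60) = 2.400 / 2.800 = 0.857.

0.857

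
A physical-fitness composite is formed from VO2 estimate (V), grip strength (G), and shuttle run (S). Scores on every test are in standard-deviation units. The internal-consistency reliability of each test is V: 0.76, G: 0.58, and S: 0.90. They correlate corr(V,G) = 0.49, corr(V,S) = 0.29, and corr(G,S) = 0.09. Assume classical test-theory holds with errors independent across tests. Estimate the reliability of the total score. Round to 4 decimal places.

0.8397

Var(V+G+S) = 3 + 2·[0.49 + 0.29 + 0.09] = 3 + 1.74 = 4.74.
With uncorrelated errors the cross-covariances are all true-score covariance, so they carry over unchanged; only the diagonal terms shrink to ρᵢσᵢ².
True-score variance = [0.76 + 0.58 + 0.90] + 1.74 = 2.24 + 1.74 = 3.98.
Reliability = 3.98 / 4.74 = 0.8397.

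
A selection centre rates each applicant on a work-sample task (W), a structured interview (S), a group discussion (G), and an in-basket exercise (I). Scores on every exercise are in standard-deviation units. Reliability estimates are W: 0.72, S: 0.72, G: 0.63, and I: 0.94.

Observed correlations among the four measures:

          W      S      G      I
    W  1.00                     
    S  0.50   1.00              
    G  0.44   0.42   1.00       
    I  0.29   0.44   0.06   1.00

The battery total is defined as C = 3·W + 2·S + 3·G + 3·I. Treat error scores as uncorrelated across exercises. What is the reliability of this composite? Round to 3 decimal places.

0.878

Var(C) = 3² + 2² + 3² + 3² + 2·[6·0.50 + 9·0.44 + 9·0.29 + 6·0.42 + 6·0.44 + 9·0.06] = 31 + 30.54 = 61.54.
Because errors are independent across components, Cov(Tᵢ,Tⱼ) = Cov(Xᵢ,Xⱼ); the off-diagonal part of the true-score variance is the same as above.
True-score variance = [3²·0.72 + 2²·0.72 + 3²·0.63 + 3²·0.94] + 30.54 = 23.49 + 30.54 = 54.03.
Reliability = 54.03 / 61.54 = 0.878.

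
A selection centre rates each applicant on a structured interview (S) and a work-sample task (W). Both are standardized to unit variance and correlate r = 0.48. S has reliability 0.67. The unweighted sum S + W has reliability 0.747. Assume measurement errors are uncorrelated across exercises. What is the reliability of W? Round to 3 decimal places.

Var(S+W) = 2 + 2·0.48 = 2.960.
True-score variance = ρ_S + ρ_W + 2·0.48, so 0.747 = (0.67 + ρ_W + 0.96) / 2.960.
ρ_W = 0.747·2.960 − 0.67 − 0.96 = 0.581.

0.581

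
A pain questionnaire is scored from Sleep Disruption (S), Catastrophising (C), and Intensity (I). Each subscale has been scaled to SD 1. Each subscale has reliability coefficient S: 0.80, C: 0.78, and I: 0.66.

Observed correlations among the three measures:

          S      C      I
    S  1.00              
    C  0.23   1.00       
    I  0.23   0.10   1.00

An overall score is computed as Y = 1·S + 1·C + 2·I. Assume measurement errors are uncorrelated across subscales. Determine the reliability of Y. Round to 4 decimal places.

Var(Y) = 1 + 1 + 2² + 2·[0.23 + 2·0.23 + 2·0.10] = 6 + 1.78 = 7.78.
With uncorrelated errors the cross-covariances are all true-score covariance, so they carry over unchanged; only the diagonal terms shrink to ρᵢσᵢ².
True-score variance = [0.80 + 0.78 + 2²·0.66] + 1.78 = 4.22 + 1.78 = 6.
Reliability = 6 / 7.78 = 0.7712.

0.7712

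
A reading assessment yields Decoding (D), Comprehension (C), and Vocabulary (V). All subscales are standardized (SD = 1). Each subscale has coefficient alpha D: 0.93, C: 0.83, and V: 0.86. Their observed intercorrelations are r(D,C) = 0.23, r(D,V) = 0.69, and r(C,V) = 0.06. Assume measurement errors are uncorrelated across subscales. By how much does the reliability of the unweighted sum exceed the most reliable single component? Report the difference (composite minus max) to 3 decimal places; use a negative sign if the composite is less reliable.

-0.007

Var(sum) = 3 + 1.96 = 4.96; true-score variance = 2.62 + 1.96 = 4.58; composite reliability = 0.9234.
Max component reliability = 0.9300.
Difference = 0.9234 − 0.9300 = -0.007.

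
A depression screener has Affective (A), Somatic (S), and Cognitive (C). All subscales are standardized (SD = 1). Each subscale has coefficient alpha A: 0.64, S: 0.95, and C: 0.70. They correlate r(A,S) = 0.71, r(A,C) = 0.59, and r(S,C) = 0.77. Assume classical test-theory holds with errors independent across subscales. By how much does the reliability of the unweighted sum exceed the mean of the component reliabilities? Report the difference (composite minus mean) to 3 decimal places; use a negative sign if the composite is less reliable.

Var(sum) = 3 + 4.14 = 7.14; true-score variance = 2.29 + 4.14 = 6.43; composite reliability = 0.9006.
Mean component reliability = 0.7633.
Difference = 0.9006 − 0.7633 = 0.137.

0.137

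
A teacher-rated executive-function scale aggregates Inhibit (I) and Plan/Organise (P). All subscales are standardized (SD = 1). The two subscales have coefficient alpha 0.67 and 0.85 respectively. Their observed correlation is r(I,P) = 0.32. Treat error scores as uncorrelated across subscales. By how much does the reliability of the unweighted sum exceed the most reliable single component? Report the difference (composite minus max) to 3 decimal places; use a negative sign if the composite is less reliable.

-0.032

Var(sum) = 2 + 0.64 = 2.64; true-score variance = 1.52 + 0.64 = 2.16; composite reliability = 0.8182.
Max component reliability = 0.8500.
Difference = 0.8182 − 0.8500 = -0.032.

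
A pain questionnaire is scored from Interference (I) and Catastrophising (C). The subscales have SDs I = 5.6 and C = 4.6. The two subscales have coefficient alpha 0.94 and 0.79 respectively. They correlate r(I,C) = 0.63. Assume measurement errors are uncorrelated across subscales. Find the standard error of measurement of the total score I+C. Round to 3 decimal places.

Var(total) = 52.52 + 32.4576 = 84.9776.
True-score variance = 46.1948 + 32.4576 = 78.6524, so reliability = 0.9256.
Error variance = 84.9776 − 78.6524 = 6.3252; SEM = √6.3252 = 2.515.

2.515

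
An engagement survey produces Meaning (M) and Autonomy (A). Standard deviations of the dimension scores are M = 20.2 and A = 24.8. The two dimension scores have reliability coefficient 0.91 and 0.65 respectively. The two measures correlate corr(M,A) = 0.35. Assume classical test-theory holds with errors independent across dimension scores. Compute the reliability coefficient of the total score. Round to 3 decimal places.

Var(M+A) = 20.2² + 24.8² + 2·[20.2·24.8·0.35] = 1023.08 + 350.672 = 1373.75.
With uncorrelated errors the cross-covariances are all true-score covariance, so they carry over unchanged; only the diagonal terms shrink to ρᵢσᵢ².
True-score variance = [20.2²·0.91 + 24.8²·0.65] + 350.672 = 771.092 + 350.672 = 1121.76.
Reliability = 1121.76 / 1373.75 = 0.817.

0.817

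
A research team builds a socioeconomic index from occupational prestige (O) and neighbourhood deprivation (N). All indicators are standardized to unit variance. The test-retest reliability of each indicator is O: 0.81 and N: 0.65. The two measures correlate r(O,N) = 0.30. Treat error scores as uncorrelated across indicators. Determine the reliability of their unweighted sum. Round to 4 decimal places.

0.7923

Var(O+N) = 2 + 2·[0.30] = 2 + 0.6 = 2.6.
Because errors are independent across components, Cov(Tᵢ,Tⱼ) = Cov(Xᵢ,Xⱼ); the off-diagonal part of the true-score variance is the same as above.
True-score variance = [0.81 + 0.65] + 0.6 = 1.46 + 0.6 = 2.06.
Reliability = 2.06 / 2.6 = 0.7923.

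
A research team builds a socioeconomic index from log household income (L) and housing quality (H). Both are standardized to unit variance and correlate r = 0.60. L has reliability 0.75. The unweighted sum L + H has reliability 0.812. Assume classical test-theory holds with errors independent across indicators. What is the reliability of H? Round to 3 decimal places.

0.648

Var(L+H) = 2 + 2·0.60 = 3.200.
True-score variance = ρ_L + ρ_H + 2·0.60, so 0.812 = (0.75 + ρ_H + 1.20) / 3.200.
ρ_H = 0.812·3.200 − 0.75 − 1.20 = 0.648.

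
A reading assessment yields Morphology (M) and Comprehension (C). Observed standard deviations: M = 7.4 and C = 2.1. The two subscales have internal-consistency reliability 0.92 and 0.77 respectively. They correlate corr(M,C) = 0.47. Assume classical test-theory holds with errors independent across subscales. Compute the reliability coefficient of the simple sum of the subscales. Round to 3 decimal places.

0.927

Var(M+C) = 7.4² + 2.1² + 2·[7.4·2.1·0.47] = 59.17 + 14.6076 = 73.7776.
With uncorrelated errors the cross-covariances are all true-score covariance, so they carry over unchanged; only the diagonal terms shrink to ρᵢσᵢ².
True-score variance = [7.4²·0.92 + 2.1²·0.77] + 14.6076 = 53.7749 + 14.6076 = 68.3825.
Reliability = 68.3825 / 73.7776 = 0.927.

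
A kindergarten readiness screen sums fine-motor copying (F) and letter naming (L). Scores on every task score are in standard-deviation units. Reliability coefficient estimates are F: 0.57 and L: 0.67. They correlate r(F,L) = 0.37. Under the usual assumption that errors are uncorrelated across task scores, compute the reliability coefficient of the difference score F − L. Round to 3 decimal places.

Var(F−L) = 1 + 1 − 2·0.37 = 2 − 0.74 = 1.26.
Under uncorrelated errors the observed covariances equal the true-score covariances, so only the own-variance terms attenuate.
True-score variance = [0.57 + 0.67] − 0.74 = 1.24 − 0.74 = 0.5.
Reliability = 0.5 / 1.26 = 0.397.

0.397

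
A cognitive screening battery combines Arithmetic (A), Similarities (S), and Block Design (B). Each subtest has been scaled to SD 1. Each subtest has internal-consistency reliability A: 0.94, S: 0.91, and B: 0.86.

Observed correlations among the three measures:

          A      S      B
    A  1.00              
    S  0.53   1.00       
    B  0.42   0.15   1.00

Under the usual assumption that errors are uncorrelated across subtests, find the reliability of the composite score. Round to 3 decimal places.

Var(A+S+B) = 3 + 2·[0.53 + 0.42 + 0.15] = 3 + 2.2 = 5.2.
With uncorrelated errors the cross-covariances are all true-score covariance, so they carry over unchanged; only the diagonal terms shrink to ρᵢσᵢ².
True-score variance = [0.94 + 0.91 + 0.86] + 2.2 = 2.71 + 2.2 = 4.91.
Reliability = 4.91 / 5.2 = 0.944.

0.944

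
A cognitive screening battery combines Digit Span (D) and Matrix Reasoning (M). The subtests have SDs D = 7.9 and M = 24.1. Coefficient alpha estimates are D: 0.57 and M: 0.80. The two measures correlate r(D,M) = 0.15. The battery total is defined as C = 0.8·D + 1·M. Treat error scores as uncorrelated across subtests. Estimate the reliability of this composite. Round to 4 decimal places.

0.7999

Var(C) = 0.8²·7.9² + 24.1² + 2·[0.8·7.9·24.1·0.15] = 620.752 + 45.6936 = 666.446.
Because errors are independent across components, Cov(Tᵢ,Tⱼ) = Cov(Xᵢ,Xⱼ); the off-diagonal part of the true-score variance is the same as above.
True-score variance = [0.8²·7.9²·0.57 + 24.1²·0.80] + 45.6936 = 487.415 + 45.6936 = 533.109.
Reliability = 533.109 / 666.446 = 0.7999.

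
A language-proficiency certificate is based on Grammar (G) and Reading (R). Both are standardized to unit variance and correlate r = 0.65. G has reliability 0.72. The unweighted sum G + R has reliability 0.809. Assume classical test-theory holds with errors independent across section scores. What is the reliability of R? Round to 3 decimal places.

Var(G+R) = 2 + 2·0.65 = 3.300.
True-score variance = ρ_G + ρ_R + 2·0.65, so 0.809 = (0.72 + ρ_R + 1.30) / 3.300.
ρ_R = 0.809·3.300 − 0.72 − 1.30 = 0.650.

0.650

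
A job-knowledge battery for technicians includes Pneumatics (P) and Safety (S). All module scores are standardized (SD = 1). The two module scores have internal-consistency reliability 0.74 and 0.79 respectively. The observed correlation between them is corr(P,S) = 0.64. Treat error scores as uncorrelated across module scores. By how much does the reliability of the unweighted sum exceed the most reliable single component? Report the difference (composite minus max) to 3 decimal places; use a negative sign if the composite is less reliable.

0.067

Var(sum) = 2 + 1.28 = 3.28; true-score variance = 1.53 + 1.28 = 2.81; composite reliability = 0.8567.
Max component reliability = 0.7900.
Difference = 0.8567 − 0.7900 = 0.067.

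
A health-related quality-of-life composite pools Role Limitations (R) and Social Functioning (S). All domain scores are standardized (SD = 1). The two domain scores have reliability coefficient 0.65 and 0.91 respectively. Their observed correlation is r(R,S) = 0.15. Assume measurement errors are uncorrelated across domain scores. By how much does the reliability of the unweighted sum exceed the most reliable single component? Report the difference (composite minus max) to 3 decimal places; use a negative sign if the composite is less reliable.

Var(sum) = 2 + 0.3 = 2.3; true-score variance = 1.56 + 0.3 = 1.86; composite reliability = 0.8087.
Max component reliability = 0.9100.
Difference = 0.8087 − 0.9100 = -0.101.

-0.101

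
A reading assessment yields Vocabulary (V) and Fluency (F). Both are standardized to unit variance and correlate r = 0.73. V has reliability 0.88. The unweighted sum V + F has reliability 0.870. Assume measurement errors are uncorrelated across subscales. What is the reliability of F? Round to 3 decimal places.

0.670

Var(V+F) = 2 + 2·0.73 = 3.460.
True-score variance = ρ_V + ρ_F + 2·0.73, so 0.870 = (0.88 + ρ_F + 1.46) / 3.460.
ρ_F = 0.870·3.460 − 0.88 − 1.46 = 0.670.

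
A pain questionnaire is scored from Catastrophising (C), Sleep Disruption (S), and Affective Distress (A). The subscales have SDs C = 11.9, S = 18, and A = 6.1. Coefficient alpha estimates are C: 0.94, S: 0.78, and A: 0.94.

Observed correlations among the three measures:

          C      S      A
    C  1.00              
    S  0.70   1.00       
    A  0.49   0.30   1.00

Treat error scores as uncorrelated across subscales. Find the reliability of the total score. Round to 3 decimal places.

0.913

Var(C+S+A) = 11.9² + 18² + 6.1² + 2·[11.9·18·0.70 + 11.9·6.1·0.49 + 18·6.1·0.30] = 502.82 + 436.898 = 939.718.
Because errors are independent across components, Cov(Tᵢ,Tⱼ) = Cov(Xᵢ,Xⱼ); the off-diagonal part of the true-score variance is the same as above.
True-score variance = [11.9²·0.94 + 18²·0.78 + 6.1²·0.94] + 436.898 = 420.811 + 436.898 = 857.709.
Reliability = 857.709 / 939.718 = 0.913.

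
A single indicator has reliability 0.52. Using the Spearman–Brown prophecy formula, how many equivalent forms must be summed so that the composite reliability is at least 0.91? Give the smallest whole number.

k ≥ ρ*(1−ρ₁)/(ρ₁(1−ρ*)) = 0.91·0.48 / (0.52·0.09) = 9.333.
Smallest integer k = 10.

10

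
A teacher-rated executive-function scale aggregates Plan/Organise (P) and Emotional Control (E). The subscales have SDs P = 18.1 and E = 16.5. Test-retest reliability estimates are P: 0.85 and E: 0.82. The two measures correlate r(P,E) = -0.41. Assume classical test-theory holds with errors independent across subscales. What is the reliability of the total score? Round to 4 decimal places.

Var(P+E) = 18.1² + 16.5² + 2·[18.1·16.5·(-0.41)] = 599.86 − 244.893 = 354.967.
Under uncorrelated errors the observed covariances equal the true-score covariances, so only the own-variance terms attenuate.
True-score variance = [18.1²·0.85 + 16.5²·0.82] − 244.893 = 501.714 − 244.893 = 256.821.
Reliability = 256.821 / 354.967 = 0.7235.

0.7235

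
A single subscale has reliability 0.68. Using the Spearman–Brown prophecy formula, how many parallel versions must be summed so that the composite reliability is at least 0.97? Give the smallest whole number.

k ≥ ρ*(1−ρ₁)/(ρ₁(1−ρ*)) = 0.97·0.32 / (0.68·0.03) = 15.216.
Smallest integer k = 16.

16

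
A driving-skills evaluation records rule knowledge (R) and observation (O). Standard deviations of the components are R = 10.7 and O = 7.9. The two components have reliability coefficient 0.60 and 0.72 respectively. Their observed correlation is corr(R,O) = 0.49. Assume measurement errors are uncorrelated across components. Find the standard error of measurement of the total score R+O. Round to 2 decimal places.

7.95

Var(total) = 176.9 + 82.8394 = 259.739.
True-score variance = 113.629 + 82.8394 = 196.469, so reliability = 0.7564.
Error variance = 259.739 − 196.469 = 63.2708; SEM = √63.2708 = 7.95.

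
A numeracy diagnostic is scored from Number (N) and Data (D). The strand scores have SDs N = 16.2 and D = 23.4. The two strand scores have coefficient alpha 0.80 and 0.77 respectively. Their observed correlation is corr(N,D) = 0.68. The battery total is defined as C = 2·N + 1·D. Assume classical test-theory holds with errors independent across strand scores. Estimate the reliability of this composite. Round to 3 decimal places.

0.872

Var(C) = 2²·16.2² + 23.4² + 2·[2·16.2·23.4·0.68] = 1597.32 + 1031.1 = 2628.42.
With uncorrelated errors the cross-covariances are all true-score covariance, so they carry over unchanged; only the diagonal terms shrink to ρᵢσᵢ².
True-score variance = [2²·16.2²·0.80 + 23.4²·0.77] + 1031.1 = 1261.43 + 1031.1 = 2292.53.
Reliability = 2292.53 / 2628.42 = 0.872.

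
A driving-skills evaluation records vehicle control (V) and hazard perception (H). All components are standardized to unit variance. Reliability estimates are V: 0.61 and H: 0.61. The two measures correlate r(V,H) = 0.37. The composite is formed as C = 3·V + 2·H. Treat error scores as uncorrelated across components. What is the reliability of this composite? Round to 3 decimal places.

Var(C) = 3² + 2² + 2·[6·0.37] = 13 + 4.44 = 17.44.
With uncorrelated errors the cross-covariances are all true-score covariance, so they carry over unchanged; only the diagonal terms shrink to ρᵢσᵢ².
True-score variance = [3²·0.61 + 2²·0.61] + 4.44 = 7.93 + 4.44 = 12.37.
Reliability = 12.37 / 17.44 = 0.709.

0.709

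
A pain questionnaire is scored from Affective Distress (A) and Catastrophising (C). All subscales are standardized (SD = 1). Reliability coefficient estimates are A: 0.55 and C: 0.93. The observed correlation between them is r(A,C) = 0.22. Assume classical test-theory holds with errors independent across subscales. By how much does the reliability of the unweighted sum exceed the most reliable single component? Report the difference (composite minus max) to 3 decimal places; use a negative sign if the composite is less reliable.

-0.143

Var(sum) = 2 + 0.44 = 2.44; true-score variance = 1.48 + 0.44 = 1.92; composite reliability = 0.7869.
Max component reliability = 0.9300.
Difference = 0.7869 − 0.9300 = -0.143.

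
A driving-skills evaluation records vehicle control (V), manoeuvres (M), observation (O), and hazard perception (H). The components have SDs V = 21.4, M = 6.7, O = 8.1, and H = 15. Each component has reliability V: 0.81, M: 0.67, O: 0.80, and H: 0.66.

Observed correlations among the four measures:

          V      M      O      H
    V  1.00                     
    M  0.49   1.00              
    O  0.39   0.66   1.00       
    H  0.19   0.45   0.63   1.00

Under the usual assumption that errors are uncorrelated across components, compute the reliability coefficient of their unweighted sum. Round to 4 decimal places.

Var(V+M+O+H) = 21.4² + 6.7² + 8.1² + 15² + 2·[21.4·6.7·0.49 + 21.4·8.1·0.39 + 21.4·15·0.19 + 6.7·8.1·0.66 + 6.7·15·0.45 + 8.1·15·0.63] = 793.46 + 712.874 = 1506.33.
Under uncorrelated errors the observed covariances equal the true-score covariances, so only the own-variance terms attenuate.
True-score variance = [21.4²·0.81 + 6.7²·0.67 + 8.1²·0.80 + 15²·0.66] + 712.874 = 602.012 + 712.874 = 1314.89.
Reliability = 1314.89 / 1506.33 = 0.8729.

0.8729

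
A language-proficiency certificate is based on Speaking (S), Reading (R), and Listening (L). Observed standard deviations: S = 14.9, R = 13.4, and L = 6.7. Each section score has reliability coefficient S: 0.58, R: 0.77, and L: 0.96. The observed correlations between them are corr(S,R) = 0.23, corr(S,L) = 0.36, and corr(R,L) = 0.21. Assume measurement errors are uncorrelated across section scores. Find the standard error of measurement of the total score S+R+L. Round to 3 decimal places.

Var(total) = 446.46 + 201.429 = 647.889.
True-score variance = 310.121 + 201.429 = 511.55, so reliability = 0.7896.
Error variance = 647.889 − 511.55 = 136.339; SEM = √136.339 = 11.676.

11.676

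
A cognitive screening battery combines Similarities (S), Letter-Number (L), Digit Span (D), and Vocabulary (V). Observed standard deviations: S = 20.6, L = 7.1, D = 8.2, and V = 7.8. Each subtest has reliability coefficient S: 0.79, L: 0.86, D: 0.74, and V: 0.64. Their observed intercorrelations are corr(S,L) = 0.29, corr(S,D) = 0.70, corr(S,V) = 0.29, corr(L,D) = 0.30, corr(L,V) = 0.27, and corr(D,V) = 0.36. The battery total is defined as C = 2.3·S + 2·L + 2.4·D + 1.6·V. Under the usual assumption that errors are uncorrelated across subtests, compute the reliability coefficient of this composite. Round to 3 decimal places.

0.880

Var(C) = 2.3²·20.6² + 2²·7.1² + 2.4²·8.2² + 1.6²·7.8² + 2·[4.6·20.6·7.1·0.29 + 5.52·20.6·8.2·0.70 + 3.68·20.6·7.8·0.29 + 4.8·7.1·8.2·0.30 + 3.2·7.1·7.8·0.27 + 3.84·8.2·7.8·0.36] = 2989.56 + 2478.8 = 5468.35.
With uncorrelated errors the cross-covariances are all true-score covariance, so they carry over unchanged; only the diagonal terms shrink to ρᵢσᵢ².
True-score variance = [2.3²·20.6²·0.79 + 2²·7.1²·0.86 + 2.4²·8.2²·0.74 + 1.6²·7.8²·0.64] + 2478.8 = 2333.14 + 2478.8 = 4811.93.
Reliability = 4811.93 / 5468.35 = 0.880.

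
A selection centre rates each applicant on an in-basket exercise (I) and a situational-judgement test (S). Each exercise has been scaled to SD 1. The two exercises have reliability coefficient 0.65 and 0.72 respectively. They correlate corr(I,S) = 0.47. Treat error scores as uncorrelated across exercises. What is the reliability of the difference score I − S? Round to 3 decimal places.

Var(I−S) = 1 + 1 − 2·0.47 = 2 − 0.94 = 1.06.
Because errors are independent across components, Cov(Tᵢ,Tⱼ) = Cov(Xᵢ,Xⱼ); the off-diagonal part of the true-score variance is the same as above.
True-score variance = [0.65 + 0.72] − 0.94 = 1.37 − 0.94 = 0.43.
Reliability = 0.43 / 1.06 = 0.406.

0.406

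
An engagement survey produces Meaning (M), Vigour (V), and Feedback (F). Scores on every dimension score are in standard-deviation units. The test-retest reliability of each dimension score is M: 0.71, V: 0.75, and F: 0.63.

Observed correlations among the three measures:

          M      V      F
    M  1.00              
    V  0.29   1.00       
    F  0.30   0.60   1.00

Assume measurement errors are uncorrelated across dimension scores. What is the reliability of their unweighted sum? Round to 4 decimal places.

Var(M+V+F) = 3 + 2·[0.29 + 0.30 + 0.60] = 3 + 2.38 = 5.38.
Because errors are independent across components, Cov(Tᵢ,Tⱼ) = Cov(Xᵢ,Xⱼ); the off-diagonal part of the true-score variance is the same as above.
True-score variance = [0.71 + 0.75 + 0.63] + 2.38 = 2.09 + 2.38 = 4.47.
Reliability = 4.47 / 5.38 = 0.8309.

0.8309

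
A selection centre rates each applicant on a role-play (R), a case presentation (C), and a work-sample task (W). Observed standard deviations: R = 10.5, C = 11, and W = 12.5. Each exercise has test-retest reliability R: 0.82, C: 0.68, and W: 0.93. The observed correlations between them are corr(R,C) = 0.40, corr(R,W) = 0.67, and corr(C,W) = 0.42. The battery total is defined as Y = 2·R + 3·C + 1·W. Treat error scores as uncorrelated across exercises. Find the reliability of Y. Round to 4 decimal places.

Var(Y) = 2²·10.5² + 3²·11² + 12.5² + 2·[6·10.5·11·0.40 + 2·10.5·12.5·0.67 + 3·11·12.5·0.42] = 1686.25 + 1252.65 = 2938.9.
Under uncorrelated errors the observed covariances equal the true-score covariances, so only the own-variance terms attenuate.
True-score variance = [2²·10.5²·0.82 + 3²·11²·0.68 + 12.5²·0.93] + 1252.65 = 1247.45 + 1252.65 = 2500.1.
Reliability = 2500.1 / 2938.9 = 0.8507.

0.8507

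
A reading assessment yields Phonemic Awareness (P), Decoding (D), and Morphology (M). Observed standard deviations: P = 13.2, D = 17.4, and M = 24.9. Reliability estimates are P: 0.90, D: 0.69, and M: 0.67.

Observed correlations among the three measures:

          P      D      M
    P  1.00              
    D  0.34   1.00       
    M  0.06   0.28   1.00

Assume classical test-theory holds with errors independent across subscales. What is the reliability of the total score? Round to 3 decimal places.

Var(P+D+M) = 13.2² + 17.4² + 24.9² + 2·[13.2·17.4·0.34 + 13.2·24.9·0.06 + 17.4·24.9·0.28] = 1097.01 + 438.25 = 1535.26.
Under uncorrelated errors the observed covariances equal the true-score covariances, so only the own-variance terms attenuate.
True-score variance = [13.2²·0.90 + 17.4²·0.69 + 24.9²·0.67] + 438.25 = 781.127 + 438.25 = 1219.38.
Reliability = 1219.38 / 1535.26 = 0.794.

0.794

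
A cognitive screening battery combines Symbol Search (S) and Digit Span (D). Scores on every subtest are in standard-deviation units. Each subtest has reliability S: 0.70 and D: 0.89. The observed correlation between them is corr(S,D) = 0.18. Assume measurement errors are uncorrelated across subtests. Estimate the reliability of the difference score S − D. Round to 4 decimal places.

0.7500

Var(S−D) = 1 + 1 − 2·0.18 = 2 − 0.36 = 1.64.
With uncorrelated errors the cross-covariances are all true-score covariance, so they carry over unchanged; only the diagonal terms shrink to ρᵢσᵢ².
True-score variance = [0.70 + 0.89] − 0.36 = 1.59 − 0.36 = 1.23.
Reliability = 1.23 / 1.64 = 0.7500.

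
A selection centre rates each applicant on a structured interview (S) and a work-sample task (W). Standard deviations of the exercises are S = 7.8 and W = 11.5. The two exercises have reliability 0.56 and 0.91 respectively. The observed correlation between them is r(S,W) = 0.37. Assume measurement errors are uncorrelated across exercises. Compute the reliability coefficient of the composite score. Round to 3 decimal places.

Var(S+W) = 7.8² + 11.5² + 2·[7.8·11.5·0.37] = 193.09 + 66.378 = 259.468.
Because errors are independent across components, Cov(Tᵢ,Tⱼ) = Cov(Xᵢ,Xⱼ); the off-diagonal part of the true-score variance is the same as above.
True-score variance = [7.8²·0.56 + 11.5²·0.91] + 66.378 = 154.418 + 66.378 = 220.796.
Reliability = 220.796 / 259.468 = 0.851.

0.851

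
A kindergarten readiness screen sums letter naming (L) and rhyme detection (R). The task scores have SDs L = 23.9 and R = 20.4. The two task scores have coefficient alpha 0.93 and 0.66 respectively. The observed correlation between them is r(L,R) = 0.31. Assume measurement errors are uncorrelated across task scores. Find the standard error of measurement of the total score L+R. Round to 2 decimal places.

13.47

Var(total) = 987.37 + 302.287 = 1289.66.
True-score variance = 805.891 + 302.287 = 1108.18, so reliability = 0.8593.
Error variance = 1289.66 − 1108.18 = 181.479; SEM = √181.479 = 13.47.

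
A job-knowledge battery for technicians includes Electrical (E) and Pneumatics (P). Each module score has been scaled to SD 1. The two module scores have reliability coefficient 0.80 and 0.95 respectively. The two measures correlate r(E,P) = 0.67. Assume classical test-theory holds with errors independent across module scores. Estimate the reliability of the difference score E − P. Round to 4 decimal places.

Var(E−P) = 1 + 1 − 2·0.67 = 2 − 1.34 = 0.66.
With uncorrelated errors the cross-covariances are all true-score covariance, so they carry over unchanged; only the diagonal terms shrink to ρᵢσᵢ².
True-score variance = [0.80 + 0.95] − 1.34 = 1.75 − 1.34 = 0.41.
Reliability = 0.41 / 0.66 = 0.6212.

0.6212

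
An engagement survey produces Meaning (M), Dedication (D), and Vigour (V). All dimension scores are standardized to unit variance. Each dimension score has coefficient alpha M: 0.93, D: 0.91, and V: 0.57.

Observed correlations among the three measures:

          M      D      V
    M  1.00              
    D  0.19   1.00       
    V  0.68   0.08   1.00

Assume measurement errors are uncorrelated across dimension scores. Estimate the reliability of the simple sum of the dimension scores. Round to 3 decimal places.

Var(M+D+V) = 3 + 2·[0.19 + 0.68 + 0.08] = 3 + 1.9 = 4.9.
Under uncorrelated errors the observed covariances equal the true-score covariances, so only the own-variance terms attenuate.
True-score variance = [0.93 + 0.91 + 0.57] + 1.9 = 2.41 + 1.9 = 4.31.
Reliability = 4.31 / 4.9 = 0.880.

0.880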